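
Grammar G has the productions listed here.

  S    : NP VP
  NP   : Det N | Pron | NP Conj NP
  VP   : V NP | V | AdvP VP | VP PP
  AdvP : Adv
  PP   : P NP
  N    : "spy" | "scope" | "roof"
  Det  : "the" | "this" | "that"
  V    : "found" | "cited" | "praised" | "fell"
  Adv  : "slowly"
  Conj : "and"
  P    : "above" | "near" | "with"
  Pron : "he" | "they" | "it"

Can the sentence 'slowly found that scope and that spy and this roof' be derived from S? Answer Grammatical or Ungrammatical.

Ungrammatical

For S → NP VP, no prefix of the string parses as an NP.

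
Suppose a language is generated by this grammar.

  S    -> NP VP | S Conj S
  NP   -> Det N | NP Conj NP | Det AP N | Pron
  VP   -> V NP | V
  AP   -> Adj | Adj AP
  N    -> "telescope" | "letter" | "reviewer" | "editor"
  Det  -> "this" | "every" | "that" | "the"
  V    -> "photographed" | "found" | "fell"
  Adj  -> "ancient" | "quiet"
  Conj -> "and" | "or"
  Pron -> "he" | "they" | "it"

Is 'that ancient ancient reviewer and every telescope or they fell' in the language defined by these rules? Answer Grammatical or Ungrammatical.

Grammatical

S
  NP
    NP
      Det: that
      AP
        Adj: ancient
        AP
          Adj: ancient
      N: reviewer
    Conj: and
    NP
      NP
        Det: every
        N: telescope
      Conj: or
      NP
        Pron: they
  VP
    V: fell
Every word is introduced by a lexical rule and the phrasal rules combine the resulting categories into a single S.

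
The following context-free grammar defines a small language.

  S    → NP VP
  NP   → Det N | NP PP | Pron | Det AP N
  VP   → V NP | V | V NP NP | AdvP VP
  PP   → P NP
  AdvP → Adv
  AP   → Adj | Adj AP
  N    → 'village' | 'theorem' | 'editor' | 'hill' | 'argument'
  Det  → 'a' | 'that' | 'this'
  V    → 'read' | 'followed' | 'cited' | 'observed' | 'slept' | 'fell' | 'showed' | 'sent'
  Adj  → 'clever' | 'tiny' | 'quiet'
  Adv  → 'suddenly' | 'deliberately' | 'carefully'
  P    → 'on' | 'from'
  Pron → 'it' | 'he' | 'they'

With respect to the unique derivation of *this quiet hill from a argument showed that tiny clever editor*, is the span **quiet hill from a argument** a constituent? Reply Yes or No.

[S [NP [NP [Det this] [AP [Adj quiet]] [N hill]] [PP [P from] [NP [Det a] [N argument]]]] [VP [V showed] [NP [Det that] [AP [Adj tiny] [AP [Adj clever]]] [N editor]]]]
The smallest constituent containing 'quiet hill from a argument' is the NP spanning 'this quiet hill from a argument'; no single node in the tree dominates exactly the given words.

No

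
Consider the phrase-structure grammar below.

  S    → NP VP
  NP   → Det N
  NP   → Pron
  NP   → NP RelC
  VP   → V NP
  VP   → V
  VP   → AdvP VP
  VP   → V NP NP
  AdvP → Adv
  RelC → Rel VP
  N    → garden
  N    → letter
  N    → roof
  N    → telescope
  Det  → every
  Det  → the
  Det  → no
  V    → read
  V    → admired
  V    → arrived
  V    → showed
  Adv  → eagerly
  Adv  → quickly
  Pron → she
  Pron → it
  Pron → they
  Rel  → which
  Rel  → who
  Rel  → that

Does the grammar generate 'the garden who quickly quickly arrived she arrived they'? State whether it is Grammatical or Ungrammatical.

Grammatical

S
  NP
    NP
      Det: the
      N: garden
    RelC
      Rel: who
      VP
        AdvP
          Adv: quickly
        VP
          AdvP
            Adv: quickly
          VP
            V: arrived
            NP
              Pron: she
  VP
    V: arrived
    NP
      Pron: they
The bracketing above is licensed at every node by one of the given productions, with S at the root.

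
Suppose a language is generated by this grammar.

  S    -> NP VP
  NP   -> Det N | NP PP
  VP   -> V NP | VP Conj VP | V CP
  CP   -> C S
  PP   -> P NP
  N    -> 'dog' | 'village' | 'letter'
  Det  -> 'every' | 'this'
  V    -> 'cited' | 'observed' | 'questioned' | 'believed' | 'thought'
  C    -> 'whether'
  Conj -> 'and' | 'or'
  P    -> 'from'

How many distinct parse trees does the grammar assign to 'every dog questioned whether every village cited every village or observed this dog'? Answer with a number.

The two bracketings:
[S [NP [Det every] [N dog]] [VP [VP [V questioned] [CP [C whether] [S [NP [Det every] [N village]] [VP [V cited] [NP [Det every] [N village]]]]]] [Conj or] [VP [V observed] [NP [Det this] [N dog]]]]]
[S [NP [Det every] [N dog]] [VP [V questioned] [CP [C whether] [S [NP [Det every] [N village]] [VP [VP [V cited] [NP [Det every] [N village]]] [Conj or] [VP [V observed] [NP [Det this] [N dog]]]]]]]]
The trees differ in how a recursive rule is bracketed over the same span.

2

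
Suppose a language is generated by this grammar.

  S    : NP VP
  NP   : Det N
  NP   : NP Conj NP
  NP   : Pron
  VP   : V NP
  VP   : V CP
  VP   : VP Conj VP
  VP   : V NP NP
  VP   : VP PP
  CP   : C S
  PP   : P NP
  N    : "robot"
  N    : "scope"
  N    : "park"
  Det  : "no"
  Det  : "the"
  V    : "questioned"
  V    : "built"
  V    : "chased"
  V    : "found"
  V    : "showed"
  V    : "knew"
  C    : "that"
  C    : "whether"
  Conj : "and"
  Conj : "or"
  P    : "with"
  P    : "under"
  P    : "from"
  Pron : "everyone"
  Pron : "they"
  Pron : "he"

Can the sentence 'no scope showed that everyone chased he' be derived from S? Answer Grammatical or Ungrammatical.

[S [NP [Det no] [N scope]] [VP [V showed] [CP [C that] [S [NP [Pron everyone]] [VP [V chased] [NP [Pron he]]]]]]]
The bracketing above is licensed at every node by one of the given productions, with S at the root.

Grammatical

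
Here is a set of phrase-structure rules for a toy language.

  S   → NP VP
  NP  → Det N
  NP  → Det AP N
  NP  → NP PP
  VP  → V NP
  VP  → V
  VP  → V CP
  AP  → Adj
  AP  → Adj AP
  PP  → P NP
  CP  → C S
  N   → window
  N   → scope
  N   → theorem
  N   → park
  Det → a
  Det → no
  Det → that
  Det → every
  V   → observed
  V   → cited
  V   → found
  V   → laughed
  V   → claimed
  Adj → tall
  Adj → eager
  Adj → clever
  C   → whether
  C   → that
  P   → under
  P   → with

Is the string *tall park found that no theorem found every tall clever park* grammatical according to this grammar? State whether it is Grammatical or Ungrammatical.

For S → NP VP, no prefix of the string parses as an NP.

Ungrammatical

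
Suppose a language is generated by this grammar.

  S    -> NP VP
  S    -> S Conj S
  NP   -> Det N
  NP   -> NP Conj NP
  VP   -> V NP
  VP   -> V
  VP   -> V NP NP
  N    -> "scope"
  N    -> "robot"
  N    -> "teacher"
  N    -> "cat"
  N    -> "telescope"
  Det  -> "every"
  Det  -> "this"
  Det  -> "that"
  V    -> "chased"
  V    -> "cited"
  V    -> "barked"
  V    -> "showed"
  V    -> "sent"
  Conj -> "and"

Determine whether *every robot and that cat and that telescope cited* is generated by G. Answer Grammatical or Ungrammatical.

S
  NP
    NP
      Det: every
      N: robot
    Conj: and
    NP
      NP
        Det: that
        N: cat
      Conj: and
      NP
        Det: that
        N: telescope
  VP
    V: cited
The bracketing above is licensed at every node by one of the given productions, with S at the root.

Grammatical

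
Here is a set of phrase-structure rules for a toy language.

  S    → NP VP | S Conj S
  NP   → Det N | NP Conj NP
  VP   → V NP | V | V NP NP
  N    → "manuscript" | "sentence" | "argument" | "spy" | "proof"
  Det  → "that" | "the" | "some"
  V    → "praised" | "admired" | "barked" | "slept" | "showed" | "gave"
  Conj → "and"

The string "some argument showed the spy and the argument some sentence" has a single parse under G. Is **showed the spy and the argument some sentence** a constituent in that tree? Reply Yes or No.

[S [NP [Det some] [N argument]] [VP [V showed] [NP [NP [Det the] [N spy]] [Conj and] [NP [Det the] [N argument]]] [NP [Det some] [N sentence]]]]
The words 'showed the spy and the argument some sentence' are exhaustively dominated by a single VP node (built by VP → V NP NP), so they form a constituent.

Yes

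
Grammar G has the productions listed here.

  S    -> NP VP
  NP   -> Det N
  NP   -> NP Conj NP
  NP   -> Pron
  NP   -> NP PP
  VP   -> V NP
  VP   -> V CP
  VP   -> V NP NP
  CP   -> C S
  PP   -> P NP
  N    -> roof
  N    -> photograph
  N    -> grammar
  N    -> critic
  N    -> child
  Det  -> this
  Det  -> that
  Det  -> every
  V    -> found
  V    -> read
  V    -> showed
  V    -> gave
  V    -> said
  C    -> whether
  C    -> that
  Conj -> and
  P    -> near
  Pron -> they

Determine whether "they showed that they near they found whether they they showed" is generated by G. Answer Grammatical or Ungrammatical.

For S → NP VP, the only prefix that parses as NP is 'they', but the remainder 'showed that they near they found whether they they showed' is not a VP under these rules.

Ungrammatical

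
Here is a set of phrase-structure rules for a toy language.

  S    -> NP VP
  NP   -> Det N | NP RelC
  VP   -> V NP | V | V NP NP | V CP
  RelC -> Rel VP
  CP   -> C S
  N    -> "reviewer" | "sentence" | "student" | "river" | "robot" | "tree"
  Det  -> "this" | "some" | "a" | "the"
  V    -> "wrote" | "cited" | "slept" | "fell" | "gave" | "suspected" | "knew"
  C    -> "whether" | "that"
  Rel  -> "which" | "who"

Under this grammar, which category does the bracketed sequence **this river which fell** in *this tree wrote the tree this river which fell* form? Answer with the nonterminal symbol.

NP

[S [NP [Det this] [N tree]] [VP [V wrote] [NP [Det the] [N tree]] [NP [NP [Det this] [N river]] [RelC [Rel which] [VP [V fell]]]]]]
The span 'this river which fell' is the NP node built by NP → NP RelC.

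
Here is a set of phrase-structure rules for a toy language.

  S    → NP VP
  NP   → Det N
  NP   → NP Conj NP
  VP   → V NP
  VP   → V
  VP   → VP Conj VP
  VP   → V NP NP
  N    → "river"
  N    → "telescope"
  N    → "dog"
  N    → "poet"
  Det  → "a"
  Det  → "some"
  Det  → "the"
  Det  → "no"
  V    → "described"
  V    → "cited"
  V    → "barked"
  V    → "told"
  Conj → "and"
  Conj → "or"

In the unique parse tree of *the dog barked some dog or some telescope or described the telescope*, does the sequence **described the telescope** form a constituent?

Yes

[S [NP [Det the] [N dog]] [VP [VP [V barked] [NP [NP [Det some] [N dog]] [Conj or] [NP [Det some] [N telescope]]]] [Conj or] [VP [V described] [NP [Det the] [N telescope]]]]]
The words 'described the telescope' are exhaustively dominated by a single VP node (built by VP → V NP), so they form a constituent.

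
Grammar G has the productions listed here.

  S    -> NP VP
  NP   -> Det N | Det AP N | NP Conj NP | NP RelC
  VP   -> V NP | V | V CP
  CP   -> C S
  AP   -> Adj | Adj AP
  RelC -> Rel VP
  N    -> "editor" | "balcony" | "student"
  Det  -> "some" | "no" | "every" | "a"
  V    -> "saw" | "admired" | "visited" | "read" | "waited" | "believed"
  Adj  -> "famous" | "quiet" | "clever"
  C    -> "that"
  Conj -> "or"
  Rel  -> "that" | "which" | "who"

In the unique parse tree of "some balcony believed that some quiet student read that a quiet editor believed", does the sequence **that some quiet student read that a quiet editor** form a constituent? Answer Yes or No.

No

[S [NP [Det some] [N balcony]] [VP [V believed] [CP [C that] [S [NP [Det some] [AP [Adj quiet]] [N student]] [VP [V read] [CP [C that] [S [NP [Det a] [AP [Adj quiet]] [N editor]] [VP [V believed]]]]]]]]]
The smallest constituent containing 'that some quiet student read that a quiet editor' is the CP spanning 'that some quiet student read that a quiet editor believed'; no single node in the tree dominates exactly the given words.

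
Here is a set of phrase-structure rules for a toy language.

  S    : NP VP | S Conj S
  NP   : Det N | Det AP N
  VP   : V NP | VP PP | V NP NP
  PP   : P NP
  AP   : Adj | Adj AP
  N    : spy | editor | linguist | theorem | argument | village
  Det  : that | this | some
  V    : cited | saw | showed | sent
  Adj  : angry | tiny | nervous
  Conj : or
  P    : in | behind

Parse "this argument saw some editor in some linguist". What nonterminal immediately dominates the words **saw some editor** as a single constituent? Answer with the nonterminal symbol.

VP

[S [NP [Det this] [N argument]] [VP [VP [V saw] [NP [Det some] [N editor]]] [PP [P in] [NP [Det some] [N linguist]]]]]
The span 'saw some editor' is the VP node built by VP → V NP.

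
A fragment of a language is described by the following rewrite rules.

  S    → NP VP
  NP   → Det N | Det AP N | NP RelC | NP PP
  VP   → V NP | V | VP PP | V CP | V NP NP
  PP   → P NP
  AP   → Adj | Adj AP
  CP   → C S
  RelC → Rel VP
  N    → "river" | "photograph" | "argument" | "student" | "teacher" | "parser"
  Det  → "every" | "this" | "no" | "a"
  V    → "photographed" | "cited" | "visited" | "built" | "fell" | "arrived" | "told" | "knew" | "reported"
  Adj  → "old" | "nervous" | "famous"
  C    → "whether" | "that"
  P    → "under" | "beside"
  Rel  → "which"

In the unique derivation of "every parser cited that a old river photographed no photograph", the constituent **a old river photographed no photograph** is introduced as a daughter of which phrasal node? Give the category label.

CP

S
  NP
    Det: every
    N: parser
  VP
    V: cited
    CP
      C: that
      S
        NP
          Det: a
          AP
            Adj: old
          N: river
        VP
          V: photographed
          NP
            Det: no
            N: photograph
The span 'a old river photographed no photograph' is the S node built by S → NP VP.
Its mother is the CP built by CP → C S.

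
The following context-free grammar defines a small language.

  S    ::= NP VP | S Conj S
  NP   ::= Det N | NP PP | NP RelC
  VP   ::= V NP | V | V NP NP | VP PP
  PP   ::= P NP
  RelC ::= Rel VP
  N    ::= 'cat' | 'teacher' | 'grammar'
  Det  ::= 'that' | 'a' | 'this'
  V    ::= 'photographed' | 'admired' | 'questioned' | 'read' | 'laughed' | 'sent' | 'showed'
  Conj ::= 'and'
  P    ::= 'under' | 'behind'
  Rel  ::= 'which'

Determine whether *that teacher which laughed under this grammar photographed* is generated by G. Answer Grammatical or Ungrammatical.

Grammatical

S
  NP
    NP
      NP
        Det: that
        N: teacher
      RelC
        Rel: which
        VP
          V: laughed
    PP
      P: under
      NP
        Det: this
        N: grammar
  VP
    V: photographed
The bracketing above is licensed at every node by one of the given productions, with S at the root.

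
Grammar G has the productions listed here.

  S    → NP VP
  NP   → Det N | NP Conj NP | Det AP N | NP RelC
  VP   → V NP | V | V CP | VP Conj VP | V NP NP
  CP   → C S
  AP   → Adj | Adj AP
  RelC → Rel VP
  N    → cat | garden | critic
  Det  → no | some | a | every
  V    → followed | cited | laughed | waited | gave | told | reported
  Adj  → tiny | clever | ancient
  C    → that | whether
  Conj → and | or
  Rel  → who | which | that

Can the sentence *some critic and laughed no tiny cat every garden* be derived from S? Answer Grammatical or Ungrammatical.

For S → NP VP, the only prefix that parses as NP is 'some critic', but the remainder 'and laughed no tiny cat every garden' is not a VP under these rules.

Ungrammatical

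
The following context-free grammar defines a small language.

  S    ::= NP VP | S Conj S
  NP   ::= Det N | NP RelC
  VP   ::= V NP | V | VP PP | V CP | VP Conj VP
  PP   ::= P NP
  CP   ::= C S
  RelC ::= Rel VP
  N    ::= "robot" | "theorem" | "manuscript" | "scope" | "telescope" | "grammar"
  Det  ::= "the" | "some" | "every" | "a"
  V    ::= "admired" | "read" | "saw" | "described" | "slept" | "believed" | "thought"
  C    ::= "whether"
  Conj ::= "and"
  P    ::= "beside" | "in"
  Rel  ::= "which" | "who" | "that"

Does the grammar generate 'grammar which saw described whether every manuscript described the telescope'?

Ungrammatical

For S → NP VP, no prefix of the string parses as an NP. The alternative S rule S → S Conj S likewise has no satisfying split.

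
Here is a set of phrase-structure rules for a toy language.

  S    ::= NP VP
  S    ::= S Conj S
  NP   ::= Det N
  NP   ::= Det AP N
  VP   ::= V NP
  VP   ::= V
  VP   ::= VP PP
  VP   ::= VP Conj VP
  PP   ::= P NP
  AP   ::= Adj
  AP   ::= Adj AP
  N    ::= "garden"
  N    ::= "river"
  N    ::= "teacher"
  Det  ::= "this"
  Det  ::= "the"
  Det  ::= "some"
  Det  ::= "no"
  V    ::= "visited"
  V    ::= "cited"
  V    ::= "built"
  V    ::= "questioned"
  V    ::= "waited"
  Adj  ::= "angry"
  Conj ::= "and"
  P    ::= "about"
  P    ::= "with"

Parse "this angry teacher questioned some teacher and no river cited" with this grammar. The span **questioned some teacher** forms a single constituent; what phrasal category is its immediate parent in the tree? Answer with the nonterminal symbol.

S

[S [S [NP [Det this] [AP [Adj angry]] [N teacher]] [VP [V questioned] [NP [Det some] [N teacher]]]] [Conj and] [S [NP [Det no] [N river]] [VP [V cited]]]]
The span 'questioned some teacher' is the VP node built by VP → V NP.
Its mother is the S built by S → NP VP.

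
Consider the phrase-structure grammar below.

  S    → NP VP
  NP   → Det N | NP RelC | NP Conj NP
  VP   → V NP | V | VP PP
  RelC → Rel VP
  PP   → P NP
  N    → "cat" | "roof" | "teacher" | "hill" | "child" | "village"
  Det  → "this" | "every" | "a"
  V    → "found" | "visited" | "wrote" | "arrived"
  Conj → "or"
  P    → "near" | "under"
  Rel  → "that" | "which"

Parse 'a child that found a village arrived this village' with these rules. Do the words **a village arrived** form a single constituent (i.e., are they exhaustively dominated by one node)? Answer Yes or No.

[S [NP [NP [Det a] [N child]] [RelC [Rel that] [VP [V found] [NP [Det a] [N village]]]]] [VP [V arrived] [NP [Det this] [N village]]]]
The smallest constituent containing 'a village arrived' is the S spanning 'a child that found a village arrived this village'; no single node in the tree dominates exactly the given words.

No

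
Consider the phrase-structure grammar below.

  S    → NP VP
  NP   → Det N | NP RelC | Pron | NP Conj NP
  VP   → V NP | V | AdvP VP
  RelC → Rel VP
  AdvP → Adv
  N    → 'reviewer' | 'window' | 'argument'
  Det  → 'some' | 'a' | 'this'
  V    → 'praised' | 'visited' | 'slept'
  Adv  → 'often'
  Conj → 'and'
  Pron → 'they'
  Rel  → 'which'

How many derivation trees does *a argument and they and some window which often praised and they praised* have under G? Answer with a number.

Two of the 9 distinct bracketings:
[S [NP [NP [Det a] [N argument]] [Conj and] [NP [NP [Pron they]] [Conj and] [NP [NP [NP [Det some] [N window]] [RelC [Rel which] [VP [AdvP [Adv often]] [VP [V praised]]]]] [Conj and] [NP [Pron they]]]]] [VP [V praised]]]
[S [NP [NP [Det a] [N argument]] [Conj and] [NP [NP [NP [NP [Pron they]] [Conj and] [NP [Det some] [N window]]] [RelC [Rel which] [VP [AdvP [Adv often]] [VP [V praised]]]]] [Conj and] [NP [Pron they]]]] [VP [V praised]]]
The trees differ in how a recursive rule is bracketed over the same span.

9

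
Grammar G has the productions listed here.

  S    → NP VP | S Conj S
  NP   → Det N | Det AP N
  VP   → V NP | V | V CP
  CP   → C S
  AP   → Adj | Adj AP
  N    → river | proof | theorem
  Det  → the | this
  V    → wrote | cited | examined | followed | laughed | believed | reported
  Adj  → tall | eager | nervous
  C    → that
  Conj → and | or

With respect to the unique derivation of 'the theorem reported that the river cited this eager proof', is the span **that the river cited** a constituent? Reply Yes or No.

[S [NP [Det the] [N theorem]] [VP [V reported] [CP [C that] [S [NP [Det the] [N river]] [VP [V cited] [NP [Det this] [AP [Adj eager]] [N proof]]]]]]]
The smallest constituent containing 'that the river cited' is the CP spanning 'that the river cited this eager proof'; no single node in the tree dominates exactly the given words.

No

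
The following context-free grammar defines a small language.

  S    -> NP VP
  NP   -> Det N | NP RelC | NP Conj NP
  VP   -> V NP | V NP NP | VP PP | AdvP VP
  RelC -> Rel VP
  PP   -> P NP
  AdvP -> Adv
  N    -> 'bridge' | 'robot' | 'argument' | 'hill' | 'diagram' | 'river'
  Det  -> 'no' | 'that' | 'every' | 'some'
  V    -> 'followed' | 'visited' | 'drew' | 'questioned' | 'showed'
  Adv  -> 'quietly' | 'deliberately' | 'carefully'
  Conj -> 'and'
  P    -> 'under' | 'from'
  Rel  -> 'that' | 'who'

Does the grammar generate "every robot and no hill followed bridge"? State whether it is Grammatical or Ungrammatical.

A V word can never sit immediately before an N word in any string this grammar generates, so the substring 'followed bridge' rules out a derivation.

Ungrammatical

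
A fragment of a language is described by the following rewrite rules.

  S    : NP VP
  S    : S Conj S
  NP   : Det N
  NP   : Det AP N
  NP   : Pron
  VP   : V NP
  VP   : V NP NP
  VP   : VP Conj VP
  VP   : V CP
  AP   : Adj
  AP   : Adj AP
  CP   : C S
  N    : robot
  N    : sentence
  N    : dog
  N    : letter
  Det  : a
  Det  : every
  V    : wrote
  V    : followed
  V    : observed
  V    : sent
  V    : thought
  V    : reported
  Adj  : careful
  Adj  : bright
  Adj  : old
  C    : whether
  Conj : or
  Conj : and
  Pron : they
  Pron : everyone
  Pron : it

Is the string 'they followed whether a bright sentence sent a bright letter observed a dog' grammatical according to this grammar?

For S → NP VP, the only prefix that parses as NP is 'they', but the remainder 'followed whether a bright sentence sent a bright letter observed a dog' is not a VP under these rules. The alternative S rule S → S Conj S likewise has no satisfying split.

Ungrammatical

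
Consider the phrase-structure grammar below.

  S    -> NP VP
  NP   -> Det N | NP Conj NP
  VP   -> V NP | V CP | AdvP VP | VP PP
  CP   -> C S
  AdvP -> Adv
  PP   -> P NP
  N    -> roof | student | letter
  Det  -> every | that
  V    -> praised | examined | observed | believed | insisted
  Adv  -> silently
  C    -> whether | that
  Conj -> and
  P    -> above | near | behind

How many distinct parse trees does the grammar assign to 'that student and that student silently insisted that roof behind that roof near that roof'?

3

Two of the 3 distinct bracketings:
[S [NP [NP [Det that] [N student]] [Conj and] [NP [Det that] [N student]]] [VP [AdvP [Adv silently]] [VP [VP [VP [V insisted] [NP [Det that] [N roof]]] [PP [P behind] [NP [Det that] [N roof]]]] [PP [P near] [NP [Det that] [N roof]]]]]]
[S [NP [NP [Det that] [N student]] [Conj and] [NP [Det that] [N student]]] [VP [VP [AdvP [Adv silently]] [VP [VP [V insisted] [NP [Det that] [N roof]]] [PP [P behind] [NP [Det that] [N roof]]]]] [PP [P near] [NP [Det that] [N roof]]]]]
The trees differ in how a recursive rule is bracketed over the same span.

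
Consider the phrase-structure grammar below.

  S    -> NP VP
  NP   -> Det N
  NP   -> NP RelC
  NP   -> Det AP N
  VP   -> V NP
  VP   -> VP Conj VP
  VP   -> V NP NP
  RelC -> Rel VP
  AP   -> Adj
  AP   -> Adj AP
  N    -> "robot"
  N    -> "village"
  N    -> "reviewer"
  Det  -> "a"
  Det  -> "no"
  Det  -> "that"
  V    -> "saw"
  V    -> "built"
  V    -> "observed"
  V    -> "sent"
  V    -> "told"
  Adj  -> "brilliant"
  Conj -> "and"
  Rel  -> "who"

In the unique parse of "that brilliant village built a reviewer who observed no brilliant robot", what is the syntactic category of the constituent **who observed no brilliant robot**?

[S [NP [Det that] [AP [Adj brilliant]] [N village]] [VP [V built] [NP [NP [Det a] [N reviewer]] [RelC [Rel who] [VP [V observed] [NP [Det no] [AP [Adj brilliant]] [N robot]]]]]]]
The span 'who observed no brilliant robot' is the RelC node built by RelC → Rel VP.

RelC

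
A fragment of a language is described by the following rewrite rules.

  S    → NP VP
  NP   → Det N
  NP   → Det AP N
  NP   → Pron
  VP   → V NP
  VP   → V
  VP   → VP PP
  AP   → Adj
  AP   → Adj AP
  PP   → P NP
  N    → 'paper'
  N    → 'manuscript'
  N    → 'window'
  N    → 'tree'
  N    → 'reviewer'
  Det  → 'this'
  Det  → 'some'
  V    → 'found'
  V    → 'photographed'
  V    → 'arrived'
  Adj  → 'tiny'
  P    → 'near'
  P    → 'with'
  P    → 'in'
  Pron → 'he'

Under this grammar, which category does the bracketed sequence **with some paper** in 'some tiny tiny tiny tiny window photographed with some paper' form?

PP

[S [NP [Det some] [AP [Adj tiny] [AP [Adj tiny] [AP [Adj tiny] [AP [Adj tiny]]]]] [N window]] [VP [VP [V photographed]] [PP [P with] [NP [Det some] [N paper]]]]]
The span 'with some paper' is the PP node built by PP → P NP.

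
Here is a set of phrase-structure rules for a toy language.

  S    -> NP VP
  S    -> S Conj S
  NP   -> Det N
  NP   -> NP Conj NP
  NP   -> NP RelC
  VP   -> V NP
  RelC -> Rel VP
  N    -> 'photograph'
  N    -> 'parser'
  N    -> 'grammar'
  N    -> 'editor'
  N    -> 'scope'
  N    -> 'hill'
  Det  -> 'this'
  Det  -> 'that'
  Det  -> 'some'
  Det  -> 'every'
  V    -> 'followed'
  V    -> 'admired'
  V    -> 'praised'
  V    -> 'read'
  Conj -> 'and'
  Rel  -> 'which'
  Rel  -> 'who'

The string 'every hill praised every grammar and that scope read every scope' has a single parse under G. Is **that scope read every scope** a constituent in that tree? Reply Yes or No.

[S [S [NP [Det every] [N hill]] [VP [V praised] [NP [Det every] [N grammar]]]] [Conj and] [S [NP [Det that] [N scope]] [VP [V read] [NP [Det every] [N scope]]]]]
The words 'that scope read every scope' are exhaustively dominated by a single S node (built by S → NP VP), so they form a constituent.

Yes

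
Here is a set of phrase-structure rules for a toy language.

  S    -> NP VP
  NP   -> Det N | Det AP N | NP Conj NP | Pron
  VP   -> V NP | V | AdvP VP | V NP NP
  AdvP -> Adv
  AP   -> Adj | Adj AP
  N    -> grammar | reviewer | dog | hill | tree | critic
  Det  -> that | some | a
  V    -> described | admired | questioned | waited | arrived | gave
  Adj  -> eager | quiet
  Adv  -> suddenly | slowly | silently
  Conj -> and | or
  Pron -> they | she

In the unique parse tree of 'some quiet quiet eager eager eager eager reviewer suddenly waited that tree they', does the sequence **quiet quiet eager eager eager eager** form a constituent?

[S [NP [Det some] [AP [Adj quiet] [AP [Adj quiet] [AP [Adj eager] [AP [Adj eager] [AP [Adj eager] [AP [Adj eager]]]]]]] [N reviewer]] [VP [AdvP [Adv suddenly]] [VP [V waited] [NP [Det that] [N tree]] [NP [Pron they]]]]]
The words 'quiet quiet eager eager eager eager' are exhaustively dominated by a single AP node (built by AP → Adj AP), so they form a constituent.

Yes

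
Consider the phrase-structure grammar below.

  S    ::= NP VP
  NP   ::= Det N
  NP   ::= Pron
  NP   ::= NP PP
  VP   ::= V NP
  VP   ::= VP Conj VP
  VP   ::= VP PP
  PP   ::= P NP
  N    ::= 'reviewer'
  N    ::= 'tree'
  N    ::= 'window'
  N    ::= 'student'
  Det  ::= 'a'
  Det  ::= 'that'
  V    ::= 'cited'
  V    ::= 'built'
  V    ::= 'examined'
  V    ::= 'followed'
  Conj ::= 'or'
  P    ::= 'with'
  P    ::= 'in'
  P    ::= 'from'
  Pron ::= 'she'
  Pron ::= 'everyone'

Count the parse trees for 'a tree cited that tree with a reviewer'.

2

The two bracketings:
[S [NP [Det a] [N tree]] [VP [V cited] [NP [NP [Det that] [N tree]] [PP [P with] [NP [Det a] [N reviewer]]]]]]
[S [NP [Det a] [N tree]] [VP [VP [V cited] [NP [Det that] [N tree]]] [PP [P with] [NP [Det a] [N reviewer]]]]]
The difference turns on whether NP → NP PP is used at the relevant span, versus an alternative expansion of NP.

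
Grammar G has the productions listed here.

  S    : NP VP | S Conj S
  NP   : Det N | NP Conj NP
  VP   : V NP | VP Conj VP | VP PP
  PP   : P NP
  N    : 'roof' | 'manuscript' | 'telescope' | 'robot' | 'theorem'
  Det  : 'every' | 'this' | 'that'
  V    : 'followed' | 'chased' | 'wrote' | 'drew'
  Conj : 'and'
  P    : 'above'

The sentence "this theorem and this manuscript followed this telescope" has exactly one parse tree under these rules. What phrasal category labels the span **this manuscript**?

NP

S
  NP
    NP
      Det: this
      N: theorem
    Conj: and
    NP
      Det: this
      N: manuscript
  VP
    V: followed
    NP
      Det: this
      N: telescope
The span 'this manuscript' is the NP node built by NP → Det N.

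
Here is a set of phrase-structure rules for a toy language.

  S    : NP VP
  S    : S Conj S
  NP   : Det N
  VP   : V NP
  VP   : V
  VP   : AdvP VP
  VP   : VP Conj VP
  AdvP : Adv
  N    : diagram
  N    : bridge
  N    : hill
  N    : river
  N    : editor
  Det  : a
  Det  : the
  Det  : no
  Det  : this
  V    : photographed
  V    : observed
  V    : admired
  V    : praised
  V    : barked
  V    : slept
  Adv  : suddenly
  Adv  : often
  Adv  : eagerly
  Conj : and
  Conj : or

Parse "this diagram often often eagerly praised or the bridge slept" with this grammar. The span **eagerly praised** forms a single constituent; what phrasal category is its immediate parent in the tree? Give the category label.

VP

[S [S [NP [Det this] [N diagram]] [VP [AdvP [Adv often]] [VP [AdvP [Adv often]] [VP [AdvP [Adv eagerly]] [VP [V praised]]]]]] [Conj or] [S [NP [Det the] [N bridge]] [VP [V slept]]]]
The span 'eagerly praised' is the VP node built by VP → AdvP VP.
Its mother is the VP built by VP → AdvP VP.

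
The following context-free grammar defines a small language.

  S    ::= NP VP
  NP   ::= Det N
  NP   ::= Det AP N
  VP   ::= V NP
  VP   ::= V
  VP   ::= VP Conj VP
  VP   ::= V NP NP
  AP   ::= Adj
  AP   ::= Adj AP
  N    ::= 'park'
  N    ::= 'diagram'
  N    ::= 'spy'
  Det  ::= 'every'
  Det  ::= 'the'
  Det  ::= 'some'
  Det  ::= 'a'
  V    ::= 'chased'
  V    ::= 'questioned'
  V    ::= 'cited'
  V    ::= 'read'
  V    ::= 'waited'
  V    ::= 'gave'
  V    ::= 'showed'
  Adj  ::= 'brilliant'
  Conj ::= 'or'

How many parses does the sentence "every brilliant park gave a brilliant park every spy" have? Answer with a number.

[S [NP [Det every] [AP [Adj brilliant]] [N park]] [VP [V gave] [NP [Det a] [AP [Adj brilliant]] [N park]] [NP [Det every] [N spy]]]]
No rule offers an alternative attachment or grouping for any span, so this is the only derivation.

1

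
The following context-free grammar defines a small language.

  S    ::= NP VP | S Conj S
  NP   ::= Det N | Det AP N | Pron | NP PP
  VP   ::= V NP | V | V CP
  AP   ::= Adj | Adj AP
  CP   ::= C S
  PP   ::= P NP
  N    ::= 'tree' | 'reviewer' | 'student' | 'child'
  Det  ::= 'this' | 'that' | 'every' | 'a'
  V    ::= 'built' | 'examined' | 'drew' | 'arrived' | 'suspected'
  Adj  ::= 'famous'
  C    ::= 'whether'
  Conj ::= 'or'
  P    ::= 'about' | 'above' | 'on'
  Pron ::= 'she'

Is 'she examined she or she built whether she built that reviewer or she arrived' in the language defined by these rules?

[S [S [NP [Pron she]] [VP [V examined] [NP [Pron she]]]] [Conj or] [S [NP [Pron she]] [VP [V built] [CP [C whether] [S [S [NP [Pron she]] [VP [V built] [NP [Det that] [N reviewer]]]] [Conj or] [S [NP [Pron she]] [VP [V arrived]]]]]]]]
Every word is introduced by a lexical rule and the phrasal rules combine the resulting categories into a single S.

Grammatical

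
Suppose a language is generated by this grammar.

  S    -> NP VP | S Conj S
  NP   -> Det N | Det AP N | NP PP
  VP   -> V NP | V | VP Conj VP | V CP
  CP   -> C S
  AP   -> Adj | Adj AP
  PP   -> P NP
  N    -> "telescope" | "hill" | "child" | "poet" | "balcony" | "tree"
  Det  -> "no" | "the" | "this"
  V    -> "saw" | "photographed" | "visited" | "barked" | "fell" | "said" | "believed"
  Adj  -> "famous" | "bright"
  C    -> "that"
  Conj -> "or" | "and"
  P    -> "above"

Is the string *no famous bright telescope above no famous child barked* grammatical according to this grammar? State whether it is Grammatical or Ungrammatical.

Grammatical

S
  NP
    NP
      Det: no
      AP
        Adj: famous
        AP
          Adj: bright
      N: telescope
    PP
      P: above
      NP
        Det: no
        AP
          Adj: famous
        N: child
  VP
    V: barked
The bracketing above is licensed at every node by one of the given productions, with S at the root.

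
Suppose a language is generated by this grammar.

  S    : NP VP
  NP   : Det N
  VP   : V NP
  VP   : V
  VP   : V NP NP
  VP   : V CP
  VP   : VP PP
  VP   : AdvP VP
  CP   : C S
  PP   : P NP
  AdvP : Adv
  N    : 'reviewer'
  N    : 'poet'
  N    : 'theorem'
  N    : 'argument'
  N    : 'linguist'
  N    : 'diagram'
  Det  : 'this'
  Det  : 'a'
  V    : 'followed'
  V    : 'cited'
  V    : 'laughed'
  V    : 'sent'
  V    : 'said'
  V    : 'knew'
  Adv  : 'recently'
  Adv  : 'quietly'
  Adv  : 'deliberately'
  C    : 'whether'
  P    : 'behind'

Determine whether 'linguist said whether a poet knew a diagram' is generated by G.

For S → NP VP, no prefix of the string parses as an NP.

Ungrammatical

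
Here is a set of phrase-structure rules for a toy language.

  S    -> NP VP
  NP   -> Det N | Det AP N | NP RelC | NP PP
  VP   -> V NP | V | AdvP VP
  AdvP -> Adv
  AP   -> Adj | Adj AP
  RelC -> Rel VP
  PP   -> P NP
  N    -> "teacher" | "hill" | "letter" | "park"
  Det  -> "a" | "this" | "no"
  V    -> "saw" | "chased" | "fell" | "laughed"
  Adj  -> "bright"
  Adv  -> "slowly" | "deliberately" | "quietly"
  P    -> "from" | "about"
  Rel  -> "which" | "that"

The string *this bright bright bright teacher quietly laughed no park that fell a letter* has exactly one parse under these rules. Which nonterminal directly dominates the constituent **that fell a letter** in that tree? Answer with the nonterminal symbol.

NP

S
  NP
    Det: this
    AP
      Adj: bright
      AP
        Adj: bright
        AP
          Adj: bright
    N: teacher
  VP
    AdvP
      Adv: quietly
    VP
      V: laughed
      NP
        NP
          Det: no
          N: park
        RelC
          Rel: that
          VP
            V: fell
            NP
              Det: a
              N: letter
The span 'that fell a letter' is the RelC node built by RelC → Rel VP.
Its mother is the NP built by NP → NP RelC.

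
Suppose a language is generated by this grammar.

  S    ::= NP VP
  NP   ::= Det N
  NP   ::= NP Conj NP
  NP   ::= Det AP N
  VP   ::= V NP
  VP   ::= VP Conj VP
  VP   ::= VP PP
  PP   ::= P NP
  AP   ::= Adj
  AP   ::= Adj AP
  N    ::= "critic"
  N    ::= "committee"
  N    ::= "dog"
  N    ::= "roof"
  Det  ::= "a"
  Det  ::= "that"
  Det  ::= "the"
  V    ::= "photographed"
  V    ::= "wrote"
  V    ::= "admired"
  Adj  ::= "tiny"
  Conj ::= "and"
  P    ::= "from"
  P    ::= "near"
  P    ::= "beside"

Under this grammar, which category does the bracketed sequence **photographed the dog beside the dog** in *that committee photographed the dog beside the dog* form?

VP

[S [NP [Det that] [N committee]] [VP [VP [V photographed] [NP [Det the] [N dog]]] [PP [P beside] [NP [Det the] [N dog]]]]]
The span 'photographed the dog beside the dog' is the VP node built by VP → VP PP.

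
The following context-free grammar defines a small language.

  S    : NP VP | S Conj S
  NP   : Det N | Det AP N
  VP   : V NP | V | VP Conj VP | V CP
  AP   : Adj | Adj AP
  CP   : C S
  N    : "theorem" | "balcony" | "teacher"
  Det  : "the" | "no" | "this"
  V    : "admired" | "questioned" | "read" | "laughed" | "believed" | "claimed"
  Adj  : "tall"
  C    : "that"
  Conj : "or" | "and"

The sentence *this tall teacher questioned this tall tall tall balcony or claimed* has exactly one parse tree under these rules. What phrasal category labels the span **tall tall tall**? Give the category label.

AP

[S [NP [Det this] [AP [Adj tall]] [N teacher]] [VP [VP [V questioned] [NP [Det this] [AP [Adj tall] [AP [Adj tall] [AP [Adj tall]]]] [N balcony]]] [Conj or] [VP [V claimed]]]]
The span 'tall tall tall' is the AP node built by AP → Adj AP.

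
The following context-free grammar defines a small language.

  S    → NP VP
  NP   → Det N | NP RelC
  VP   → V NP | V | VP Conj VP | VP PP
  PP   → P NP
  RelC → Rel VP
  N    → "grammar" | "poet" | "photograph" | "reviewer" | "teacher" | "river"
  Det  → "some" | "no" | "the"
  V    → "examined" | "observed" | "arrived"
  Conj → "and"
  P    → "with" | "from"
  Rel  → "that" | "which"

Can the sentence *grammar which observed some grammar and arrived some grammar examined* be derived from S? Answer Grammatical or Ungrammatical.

Ungrammatical

For S → NP VP, no prefix of the string parses as an NP.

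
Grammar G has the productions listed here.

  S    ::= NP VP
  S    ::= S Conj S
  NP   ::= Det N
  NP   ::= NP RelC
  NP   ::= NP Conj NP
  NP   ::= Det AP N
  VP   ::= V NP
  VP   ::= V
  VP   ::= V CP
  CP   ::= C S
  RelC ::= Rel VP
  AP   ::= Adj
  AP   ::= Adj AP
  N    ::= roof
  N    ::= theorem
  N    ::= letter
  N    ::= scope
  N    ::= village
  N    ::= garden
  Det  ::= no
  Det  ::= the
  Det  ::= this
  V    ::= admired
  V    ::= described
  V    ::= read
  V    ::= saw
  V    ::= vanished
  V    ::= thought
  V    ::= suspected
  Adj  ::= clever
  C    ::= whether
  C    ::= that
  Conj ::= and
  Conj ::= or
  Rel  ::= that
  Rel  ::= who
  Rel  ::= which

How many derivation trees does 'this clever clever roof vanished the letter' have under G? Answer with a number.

1

[S [NP [Det this] [AP [Adj clever] [AP [Adj clever]]] [N roof]] [VP [V vanished] [NP [Det the] [N letter]]]]
No rule offers an alternative attachment or grouping for any span, so this is the only derivation.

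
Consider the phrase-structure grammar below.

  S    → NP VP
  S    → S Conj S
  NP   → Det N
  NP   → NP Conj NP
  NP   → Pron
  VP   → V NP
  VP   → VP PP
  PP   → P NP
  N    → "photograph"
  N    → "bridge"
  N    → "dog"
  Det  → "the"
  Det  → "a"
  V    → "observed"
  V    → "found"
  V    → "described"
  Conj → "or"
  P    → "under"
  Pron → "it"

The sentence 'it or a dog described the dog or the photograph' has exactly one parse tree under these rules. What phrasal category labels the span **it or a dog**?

[S [NP [NP [Pron it]] [Conj or] [NP [Det a] [N dog]]] [VP [V described] [NP [NP [Det the] [N dog]] [Conj or] [NP [Det the] [N photograph]]]]]
The span 'it or a dog' is the NP node built by NP → NP Conj NP.

NP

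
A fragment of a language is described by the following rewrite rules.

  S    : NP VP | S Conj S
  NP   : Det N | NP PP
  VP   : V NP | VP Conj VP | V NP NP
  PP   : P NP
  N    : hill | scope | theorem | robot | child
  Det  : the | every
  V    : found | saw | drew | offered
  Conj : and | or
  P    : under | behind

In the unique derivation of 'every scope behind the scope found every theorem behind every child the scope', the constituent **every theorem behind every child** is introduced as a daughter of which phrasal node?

[S [NP [NP [Det every] [N scope]] [PP [P behind] [NP [Det the] [N scope]]]] [VP [V found] [NP [NP [Det every] [N theorem]] [PP [P behind] [NP [Det every] [N child]]]] [NP [Det the] [N scope]]]]
The span 'every theorem behind every child' is the NP node built by NP → NP PP.
Its mother is the VP built by VP → V NP NP.

VP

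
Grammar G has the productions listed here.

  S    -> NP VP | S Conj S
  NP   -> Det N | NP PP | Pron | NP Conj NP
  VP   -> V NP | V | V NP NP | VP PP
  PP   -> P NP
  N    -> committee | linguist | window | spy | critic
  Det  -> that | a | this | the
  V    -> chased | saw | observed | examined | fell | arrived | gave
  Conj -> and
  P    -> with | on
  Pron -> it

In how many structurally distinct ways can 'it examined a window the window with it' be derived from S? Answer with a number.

2

The two bracketings:
[S [NP [Pron it]] [VP [V examined] [NP [Det a] [N window]] [NP [NP [Det the] [N window]] [PP [P with] [NP [Pron it]]]]]]
[S [NP [Pron it]] [VP [VP [V examined] [NP [Det a] [N window]] [NP [Det the] [N window]]] [PP [P with] [NP [Pron it]]]]]
The difference turns on whether NP → NP PP is used at the relevant span, versus an alternative expansion of NP.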